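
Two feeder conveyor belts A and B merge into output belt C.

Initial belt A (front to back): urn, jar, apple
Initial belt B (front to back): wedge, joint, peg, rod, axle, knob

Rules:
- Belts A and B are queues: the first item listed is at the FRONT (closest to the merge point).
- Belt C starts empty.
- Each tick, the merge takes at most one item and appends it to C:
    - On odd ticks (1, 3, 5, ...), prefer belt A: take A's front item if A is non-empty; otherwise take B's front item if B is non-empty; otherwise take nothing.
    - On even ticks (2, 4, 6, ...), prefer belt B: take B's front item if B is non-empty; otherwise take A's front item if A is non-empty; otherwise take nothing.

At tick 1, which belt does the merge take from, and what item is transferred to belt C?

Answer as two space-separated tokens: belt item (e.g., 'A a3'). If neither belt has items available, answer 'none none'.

Tick 1: prefer A, take urn from A; A=[jar,apple] B=[wedge,joint,peg,rod,axle,knob] C=[urn]

Answer: A urn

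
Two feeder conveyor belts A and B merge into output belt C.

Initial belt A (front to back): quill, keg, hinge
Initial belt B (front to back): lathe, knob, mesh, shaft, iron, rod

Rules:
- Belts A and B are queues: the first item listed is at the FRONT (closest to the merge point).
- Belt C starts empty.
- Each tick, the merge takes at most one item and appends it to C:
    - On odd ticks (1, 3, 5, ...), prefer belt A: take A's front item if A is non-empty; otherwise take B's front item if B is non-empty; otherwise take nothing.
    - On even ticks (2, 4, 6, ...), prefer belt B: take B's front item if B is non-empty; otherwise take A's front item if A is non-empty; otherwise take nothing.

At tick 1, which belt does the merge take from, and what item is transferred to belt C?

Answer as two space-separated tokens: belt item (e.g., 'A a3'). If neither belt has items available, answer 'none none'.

Answer: A quill

Derivation:
Tick 1: prefer A, take quill from A; A=[keg,hinge] B=[lathe,knob,mesh,shaft,iron,rod] C=[quill]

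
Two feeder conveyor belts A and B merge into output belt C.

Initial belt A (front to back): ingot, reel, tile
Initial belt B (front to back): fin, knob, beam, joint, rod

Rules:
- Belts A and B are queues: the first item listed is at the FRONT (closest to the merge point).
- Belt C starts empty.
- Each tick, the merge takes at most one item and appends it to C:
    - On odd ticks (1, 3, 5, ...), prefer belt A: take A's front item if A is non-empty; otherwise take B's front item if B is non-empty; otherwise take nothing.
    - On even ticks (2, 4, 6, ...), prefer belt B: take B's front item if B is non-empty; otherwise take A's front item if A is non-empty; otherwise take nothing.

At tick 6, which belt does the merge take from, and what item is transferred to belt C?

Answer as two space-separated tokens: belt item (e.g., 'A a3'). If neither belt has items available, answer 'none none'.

Answer: B beam

Derivation:
Tick 1: prefer A, take ingot from A; A=[reel,tile] B=[fin,knob,beam,joint,rod] C=[ingot]
Tick 2: prefer B, take fin from B; A=[reel,tile] B=[knob,beam,joint,rod] C=[ingot,fin]
Tick 3: prefer A, take reel from A; A=[tile] B=[knob,beam,joint,rod] C=[ingot,fin,reel]
Tick 4: prefer B, take knob from B; A=[tile] B=[beam,joint,rod] C=[ingot,fin,reel,knob]
Tick 5: prefer A, take tile from A; A=[-] B=[beam,joint,rod] C=[ingot,fin,reel,knob,tile]
Tick 6: prefer B, take beam from B; A=[-] B=[joint,rod] C=[ingot,fin,reel,knob,tile,beam]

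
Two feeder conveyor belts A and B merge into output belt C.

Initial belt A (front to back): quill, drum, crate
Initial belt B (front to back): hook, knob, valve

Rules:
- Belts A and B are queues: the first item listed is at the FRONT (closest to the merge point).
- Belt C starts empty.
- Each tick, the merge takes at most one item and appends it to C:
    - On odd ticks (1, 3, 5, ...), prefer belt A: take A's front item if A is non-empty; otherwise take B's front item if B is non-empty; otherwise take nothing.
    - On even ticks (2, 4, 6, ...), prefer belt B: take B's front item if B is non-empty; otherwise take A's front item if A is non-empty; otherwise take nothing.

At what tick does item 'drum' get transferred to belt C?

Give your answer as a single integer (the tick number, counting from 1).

Answer: 3

Derivation:
Tick 1: prefer A, take quill from A; A=[drum,crate] B=[hook,knob,valve] C=[quill]
Tick 2: prefer B, take hook from B; A=[drum,crate] B=[knob,valve] C=[quill,hook]
Tick 3: prefer A, take drum from A; A=[crate] B=[knob,valve] C=[quill,hook,drum]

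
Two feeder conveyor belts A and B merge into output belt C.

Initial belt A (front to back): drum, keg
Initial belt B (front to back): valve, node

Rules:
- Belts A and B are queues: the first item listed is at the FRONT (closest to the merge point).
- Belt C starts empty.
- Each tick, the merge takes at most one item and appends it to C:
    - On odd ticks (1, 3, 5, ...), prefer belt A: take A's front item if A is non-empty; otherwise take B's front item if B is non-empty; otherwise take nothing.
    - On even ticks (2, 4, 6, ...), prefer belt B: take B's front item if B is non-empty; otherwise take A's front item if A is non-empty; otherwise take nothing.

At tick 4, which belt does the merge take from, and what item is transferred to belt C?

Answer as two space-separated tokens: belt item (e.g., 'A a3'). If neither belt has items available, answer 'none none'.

Answer: B node

Derivation:
Tick 1: prefer A, take drum from A; A=[keg] B=[valve,node] C=[drum]
Tick 2: prefer B, take valve from B; A=[keg] B=[node] C=[drum,valve]
Tick 3: prefer A, take keg from A; A=[-] B=[node] C=[drum,valve,keg]
Tick 4: prefer B, take node from B; A=[-] B=[-] C=[drum,valve,keg,node]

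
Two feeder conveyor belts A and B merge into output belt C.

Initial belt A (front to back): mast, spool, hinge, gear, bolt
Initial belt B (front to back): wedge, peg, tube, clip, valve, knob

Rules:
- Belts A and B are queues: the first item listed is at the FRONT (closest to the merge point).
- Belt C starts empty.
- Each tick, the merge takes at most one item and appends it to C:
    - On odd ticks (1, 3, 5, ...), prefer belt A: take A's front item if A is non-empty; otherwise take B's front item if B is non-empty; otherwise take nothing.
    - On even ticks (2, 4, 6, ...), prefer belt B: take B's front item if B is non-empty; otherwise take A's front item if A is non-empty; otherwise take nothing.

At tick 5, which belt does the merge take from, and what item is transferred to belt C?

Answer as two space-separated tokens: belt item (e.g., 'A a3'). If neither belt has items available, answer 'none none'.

Answer: A hinge

Derivation:
Tick 1: prefer A, take mast from A; A=[spool,hinge,gear,bolt] B=[wedge,peg,tube,clip,valve,knob] C=[mast]
Tick 2: prefer B, take wedge from B; A=[spool,hinge,gear,bolt] B=[peg,tube,clip,valve,knob] C=[mast,wedge]
Tick 3: prefer A, take spool from A; A=[hinge,gear,bolt] B=[peg,tube,clip,valve,knob] C=[mast,wedge,spool]
Tick 4: prefer B, take peg from B; A=[hinge,gear,bolt] B=[tube,clip,valve,knob] C=[mast,wedge,spool,peg]
Tick 5: prefer A, take hinge from A; A=[gear,bolt] B=[tube,clip,valve,knob] C=[mast,wedge,spool,peg,hinge]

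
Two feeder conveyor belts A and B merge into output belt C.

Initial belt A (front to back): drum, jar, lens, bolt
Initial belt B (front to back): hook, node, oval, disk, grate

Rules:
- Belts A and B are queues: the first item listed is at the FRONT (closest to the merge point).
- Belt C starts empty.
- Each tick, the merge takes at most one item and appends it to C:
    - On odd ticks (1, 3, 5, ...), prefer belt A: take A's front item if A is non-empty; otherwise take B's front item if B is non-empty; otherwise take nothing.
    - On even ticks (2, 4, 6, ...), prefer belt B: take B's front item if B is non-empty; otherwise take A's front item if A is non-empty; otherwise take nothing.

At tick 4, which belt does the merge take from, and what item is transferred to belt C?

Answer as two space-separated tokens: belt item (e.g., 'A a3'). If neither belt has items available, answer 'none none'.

Tick 1: prefer A, take drum from A; A=[jar,lens,bolt] B=[hook,node,oval,disk,grate] C=[drum]
Tick 2: prefer B, take hook from B; A=[jar,lens,bolt] B=[node,oval,disk,grate] C=[drum,hook]
Tick 3: prefer A, take jar from A; A=[lens,bolt] B=[node,oval,disk,grate] C=[drum,hook,jar]
Tick 4: prefer B, take node from B; A=[lens,bolt] B=[oval,disk,grate] C=[drum,hook,jar,node]

Answer: B node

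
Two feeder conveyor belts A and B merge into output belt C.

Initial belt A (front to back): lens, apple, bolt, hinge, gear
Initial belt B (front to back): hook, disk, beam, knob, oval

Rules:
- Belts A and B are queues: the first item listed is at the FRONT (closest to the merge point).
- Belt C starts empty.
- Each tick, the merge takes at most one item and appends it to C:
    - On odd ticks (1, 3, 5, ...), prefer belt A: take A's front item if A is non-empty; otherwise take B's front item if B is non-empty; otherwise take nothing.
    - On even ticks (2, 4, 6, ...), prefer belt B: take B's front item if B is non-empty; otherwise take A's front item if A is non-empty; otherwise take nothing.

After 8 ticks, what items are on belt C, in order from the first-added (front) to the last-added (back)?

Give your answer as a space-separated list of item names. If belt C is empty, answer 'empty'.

Answer: lens hook apple disk bolt beam hinge knob

Derivation:
Tick 1: prefer A, take lens from A; A=[apple,bolt,hinge,gear] B=[hook,disk,beam,knob,oval] C=[lens]
Tick 2: prefer B, take hook from B; A=[apple,bolt,hinge,gear] B=[disk,beam,knob,oval] C=[lens,hook]
Tick 3: prefer A, take apple from A; A=[bolt,hinge,gear] B=[disk,beam,knob,oval] C=[lens,hook,apple]
Tick 4: prefer B, take disk from B; A=[bolt,hinge,gear] B=[beam,knob,oval] C=[lens,hook,apple,disk]
Tick 5: prefer A, take bolt from A; A=[hinge,gear] B=[beam,knob,oval] C=[lens,hook,apple,disk,bolt]
Tick 6: prefer B, take beam from B; A=[hinge,gear] B=[knob,oval] C=[lens,hook,apple,disk,bolt,beam]
Tick 7: prefer A, take hinge from A; A=[gear] B=[knob,oval] C=[lens,hook,apple,disk,bolt,beam,hinge]
Tick 8: prefer B, take knob from B; A=[gear] B=[oval] C=[lens,hook,apple,disk,bolt,beam,hinge,knob]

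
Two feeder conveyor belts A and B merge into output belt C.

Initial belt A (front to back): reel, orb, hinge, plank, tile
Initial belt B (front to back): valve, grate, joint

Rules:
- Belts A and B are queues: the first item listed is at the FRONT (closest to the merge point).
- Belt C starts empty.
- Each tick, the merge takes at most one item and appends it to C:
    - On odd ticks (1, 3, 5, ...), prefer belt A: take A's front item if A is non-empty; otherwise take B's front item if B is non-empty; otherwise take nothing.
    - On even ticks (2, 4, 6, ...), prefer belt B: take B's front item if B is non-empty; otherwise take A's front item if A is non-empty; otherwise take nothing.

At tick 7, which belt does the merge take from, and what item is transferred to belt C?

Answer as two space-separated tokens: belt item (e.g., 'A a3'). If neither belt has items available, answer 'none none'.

Answer: A plank

Derivation:
Tick 1: prefer A, take reel from A; A=[orb,hinge,plank,tile] B=[valve,grate,joint] C=[reel]
Tick 2: prefer B, take valve from B; A=[orb,hinge,plank,tile] B=[grate,joint] C=[reel,valve]
Tick 3: prefer A, take orb from A; A=[hinge,plank,tile] B=[grate,joint] C=[reel,valve,orb]
Tick 4: prefer B, take grate from B; A=[hinge,plank,tile] B=[joint] C=[reel,valve,orb,grate]
Tick 5: prefer A, take hinge from A; A=[plank,tile] B=[joint] C=[reel,valve,orb,grate,hinge]
Tick 6: prefer B, take joint from B; A=[plank,tile] B=[-] C=[reel,valve,orb,grate,hinge,joint]
Tick 7: prefer A, take plank from A; A=[tile] B=[-] C=[reel,valve,orb,grate,hinge,joint,plank]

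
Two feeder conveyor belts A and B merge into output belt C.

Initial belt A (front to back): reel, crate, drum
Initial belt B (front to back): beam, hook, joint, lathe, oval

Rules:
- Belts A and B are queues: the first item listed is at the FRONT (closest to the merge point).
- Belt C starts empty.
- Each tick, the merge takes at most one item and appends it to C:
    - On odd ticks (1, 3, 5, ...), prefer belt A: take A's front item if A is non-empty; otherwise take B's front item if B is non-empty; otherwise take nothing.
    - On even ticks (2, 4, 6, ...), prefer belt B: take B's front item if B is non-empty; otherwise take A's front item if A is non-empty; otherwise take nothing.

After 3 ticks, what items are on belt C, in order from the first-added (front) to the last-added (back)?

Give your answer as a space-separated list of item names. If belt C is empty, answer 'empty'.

Answer: reel beam crate

Derivation:
Tick 1: prefer A, take reel from A; A=[crate,drum] B=[beam,hook,joint,lathe,oval] C=[reel]
Tick 2: prefer B, take beam from B; A=[crate,drum] B=[hook,joint,lathe,oval] C=[reel,beam]
Tick 3: prefer A, take crate from A; A=[drum] B=[hook,joint,lathe,oval] C=[reel,beam,crate]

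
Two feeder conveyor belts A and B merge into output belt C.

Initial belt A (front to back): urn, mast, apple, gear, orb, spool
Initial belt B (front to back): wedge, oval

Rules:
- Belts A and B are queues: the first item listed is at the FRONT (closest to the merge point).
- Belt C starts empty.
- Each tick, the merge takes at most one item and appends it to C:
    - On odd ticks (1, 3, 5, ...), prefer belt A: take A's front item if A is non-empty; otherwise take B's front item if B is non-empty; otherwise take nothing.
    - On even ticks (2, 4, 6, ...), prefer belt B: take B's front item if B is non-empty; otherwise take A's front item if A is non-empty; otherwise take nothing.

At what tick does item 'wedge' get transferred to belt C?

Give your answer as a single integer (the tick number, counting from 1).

Answer: 2

Derivation:
Tick 1: prefer A, take urn from A; A=[mast,apple,gear,orb,spool] B=[wedge,oval] C=[urn]
Tick 2: prefer B, take wedge from B; A=[mast,apple,gear,orb,spool] B=[oval] C=[urn,wedge]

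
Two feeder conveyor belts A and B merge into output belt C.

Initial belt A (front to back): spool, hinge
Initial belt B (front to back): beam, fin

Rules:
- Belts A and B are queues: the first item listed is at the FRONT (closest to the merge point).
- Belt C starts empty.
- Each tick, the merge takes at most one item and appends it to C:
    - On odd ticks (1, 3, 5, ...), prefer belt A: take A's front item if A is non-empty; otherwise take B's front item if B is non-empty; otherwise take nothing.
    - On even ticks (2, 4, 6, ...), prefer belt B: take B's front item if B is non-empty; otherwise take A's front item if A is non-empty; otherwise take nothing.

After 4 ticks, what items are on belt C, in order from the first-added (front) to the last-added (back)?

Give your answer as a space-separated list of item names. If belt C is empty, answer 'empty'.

Tick 1: prefer A, take spool from A; A=[hinge] B=[beam,fin] C=[spool]
Tick 2: prefer B, take beam from B; A=[hinge] B=[fin] C=[spool,beam]
Tick 3: prefer A, take hinge from A; A=[-] B=[fin] C=[spool,beam,hinge]
Tick 4: prefer B, take fin from B; A=[-] B=[-] C=[spool,beam,hinge,fin]

Answer: spool beam hinge fin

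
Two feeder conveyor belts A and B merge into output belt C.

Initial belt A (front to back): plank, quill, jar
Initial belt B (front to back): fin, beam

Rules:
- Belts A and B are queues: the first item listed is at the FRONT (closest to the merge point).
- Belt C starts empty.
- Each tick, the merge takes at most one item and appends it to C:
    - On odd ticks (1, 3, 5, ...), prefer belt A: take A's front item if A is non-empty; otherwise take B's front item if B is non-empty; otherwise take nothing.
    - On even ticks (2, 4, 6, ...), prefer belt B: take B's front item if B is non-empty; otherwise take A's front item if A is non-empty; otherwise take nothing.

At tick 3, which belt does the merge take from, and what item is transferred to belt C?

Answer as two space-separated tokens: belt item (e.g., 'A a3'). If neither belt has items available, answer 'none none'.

Answer: A quill

Derivation:
Tick 1: prefer A, take plank from A; A=[quill,jar] B=[fin,beam] C=[plank]
Tick 2: prefer B, take fin from B; A=[quill,jar] B=[beam] C=[plank,fin]
Tick 3: prefer A, take quill from A; A=[jar] B=[beam] C=[plank,fin,quill]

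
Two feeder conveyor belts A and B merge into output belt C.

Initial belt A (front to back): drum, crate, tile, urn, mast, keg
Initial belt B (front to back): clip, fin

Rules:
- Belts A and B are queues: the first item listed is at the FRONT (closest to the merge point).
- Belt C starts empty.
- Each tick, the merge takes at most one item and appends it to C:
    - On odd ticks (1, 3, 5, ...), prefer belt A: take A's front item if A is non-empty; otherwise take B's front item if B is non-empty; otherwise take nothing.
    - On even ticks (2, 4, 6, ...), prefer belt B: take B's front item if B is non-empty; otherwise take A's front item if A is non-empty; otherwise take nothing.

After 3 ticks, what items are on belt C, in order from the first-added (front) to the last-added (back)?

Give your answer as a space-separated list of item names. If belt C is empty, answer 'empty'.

Answer: drum clip crate

Derivation:
Tick 1: prefer A, take drum from A; A=[crate,tile,urn,mast,keg] B=[clip,fin] C=[drum]
Tick 2: prefer B, take clip from B; A=[crate,tile,urn,mast,keg] B=[fin] C=[drum,clip]
Tick 3: prefer A, take crate from A; A=[tile,urn,mast,keg] B=[fin] C=[drum,clip,crate]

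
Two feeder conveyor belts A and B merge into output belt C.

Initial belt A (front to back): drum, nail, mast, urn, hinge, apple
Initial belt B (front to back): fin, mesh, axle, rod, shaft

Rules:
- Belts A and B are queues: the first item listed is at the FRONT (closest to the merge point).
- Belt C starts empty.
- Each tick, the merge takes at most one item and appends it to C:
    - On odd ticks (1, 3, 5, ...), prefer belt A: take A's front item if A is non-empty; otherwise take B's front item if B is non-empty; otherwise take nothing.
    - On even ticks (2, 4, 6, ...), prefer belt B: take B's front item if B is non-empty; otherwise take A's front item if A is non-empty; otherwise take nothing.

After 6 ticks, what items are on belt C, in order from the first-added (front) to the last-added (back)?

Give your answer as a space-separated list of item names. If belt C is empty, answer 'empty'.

Answer: drum fin nail mesh mast axle

Derivation:
Tick 1: prefer A, take drum from A; A=[nail,mast,urn,hinge,apple] B=[fin,mesh,axle,rod,shaft] C=[drum]
Tick 2: prefer B, take fin from B; A=[nail,mast,urn,hinge,apple] B=[mesh,axle,rod,shaft] C=[drum,fin]
Tick 3: prefer A, take nail from A; A=[mast,urn,hinge,apple] B=[mesh,axle,rod,shaft] C=[drum,fin,nail]
Tick 4: prefer B, take mesh from B; A=[mast,urn,hinge,apple] B=[axle,rod,shaft] C=[drum,fin,nail,mesh]
Tick 5: prefer A, take mast from A; A=[urn,hinge,apple] B=[axle,rod,shaft] C=[drum,fin,nail,mesh,mast]
Tick 6: prefer B, take axle from B; A=[urn,hinge,apple] B=[rod,shaft] C=[drum,fin,nail,mesh,mast,axle]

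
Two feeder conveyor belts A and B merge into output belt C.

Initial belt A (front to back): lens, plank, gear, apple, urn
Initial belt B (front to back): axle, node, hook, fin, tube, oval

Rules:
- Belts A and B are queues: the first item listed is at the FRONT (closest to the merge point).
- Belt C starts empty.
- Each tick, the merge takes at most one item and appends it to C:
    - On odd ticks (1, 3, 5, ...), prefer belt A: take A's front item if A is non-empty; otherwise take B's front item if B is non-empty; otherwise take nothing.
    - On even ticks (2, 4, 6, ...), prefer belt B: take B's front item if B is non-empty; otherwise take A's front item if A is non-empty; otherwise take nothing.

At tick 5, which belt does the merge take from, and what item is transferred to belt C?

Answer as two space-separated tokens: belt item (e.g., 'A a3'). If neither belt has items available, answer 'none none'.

Tick 1: prefer A, take lens from A; A=[plank,gear,apple,urn] B=[axle,node,hook,fin,tube,oval] C=[lens]
Tick 2: prefer B, take axle from B; A=[plank,gear,apple,urn] B=[node,hook,fin,tube,oval] C=[lens,axle]
Tick 3: prefer A, take plank from A; A=[gear,apple,urn] B=[node,hook,fin,tube,oval] C=[lens,axle,plank]
Tick 4: prefer B, take node from B; A=[gear,apple,urn] B=[hook,fin,tube,oval] C=[lens,axle,plank,node]
Tick 5: prefer A, take gear from A; A=[apple,urn] B=[hook,fin,tube,oval] C=[lens,axle,plank,node,gear]

Answer: A gear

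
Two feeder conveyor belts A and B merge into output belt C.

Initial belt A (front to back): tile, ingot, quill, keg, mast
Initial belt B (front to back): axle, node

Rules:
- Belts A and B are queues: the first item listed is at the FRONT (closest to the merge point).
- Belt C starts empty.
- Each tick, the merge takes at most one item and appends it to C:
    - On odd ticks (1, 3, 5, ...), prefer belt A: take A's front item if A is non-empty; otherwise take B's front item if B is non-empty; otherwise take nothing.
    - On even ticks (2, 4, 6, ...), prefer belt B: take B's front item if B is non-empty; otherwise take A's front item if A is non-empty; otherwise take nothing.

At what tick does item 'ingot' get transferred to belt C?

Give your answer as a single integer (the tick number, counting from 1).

Tick 1: prefer A, take tile from A; A=[ingot,quill,keg,mast] B=[axle,node] C=[tile]
Tick 2: prefer B, take axle from B; A=[ingot,quill,keg,mast] B=[node] C=[tile,axle]
Tick 3: prefer A, take ingot from A; A=[quill,keg,mast] B=[node] C=[tile,axle,ingot]

Answer: 3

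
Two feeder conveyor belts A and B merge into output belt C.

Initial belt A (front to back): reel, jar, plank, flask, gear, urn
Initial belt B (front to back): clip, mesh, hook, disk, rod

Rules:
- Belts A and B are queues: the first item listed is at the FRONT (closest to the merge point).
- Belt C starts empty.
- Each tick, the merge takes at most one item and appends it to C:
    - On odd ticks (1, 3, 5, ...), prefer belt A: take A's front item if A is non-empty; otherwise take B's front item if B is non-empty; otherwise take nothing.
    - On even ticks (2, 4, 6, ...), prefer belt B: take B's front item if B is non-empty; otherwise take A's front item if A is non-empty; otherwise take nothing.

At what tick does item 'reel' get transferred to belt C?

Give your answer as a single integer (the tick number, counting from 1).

Tick 1: prefer A, take reel from A; A=[jar,plank,flask,gear,urn] B=[clip,mesh,hook,disk,rod] C=[reel]

Answer: 1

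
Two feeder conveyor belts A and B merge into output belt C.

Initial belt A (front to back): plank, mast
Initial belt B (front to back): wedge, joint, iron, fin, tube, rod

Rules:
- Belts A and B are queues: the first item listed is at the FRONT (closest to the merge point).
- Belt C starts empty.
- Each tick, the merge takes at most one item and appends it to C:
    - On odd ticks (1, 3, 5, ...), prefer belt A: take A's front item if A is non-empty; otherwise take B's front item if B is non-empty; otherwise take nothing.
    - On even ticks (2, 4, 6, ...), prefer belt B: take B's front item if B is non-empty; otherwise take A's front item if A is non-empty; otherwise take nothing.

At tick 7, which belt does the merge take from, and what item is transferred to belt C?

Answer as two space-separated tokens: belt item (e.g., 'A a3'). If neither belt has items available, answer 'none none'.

Tick 1: prefer A, take plank from A; A=[mast] B=[wedge,joint,iron,fin,tube,rod] C=[plank]
Tick 2: prefer B, take wedge from B; A=[mast] B=[joint,iron,fin,tube,rod] C=[plank,wedge]
Tick 3: prefer A, take mast from A; A=[-] B=[joint,iron,fin,tube,rod] C=[plank,wedge,mast]
Tick 4: prefer B, take joint from B; A=[-] B=[iron,fin,tube,rod] C=[plank,wedge,mast,joint]
Tick 5: prefer A, take iron from B; A=[-] B=[fin,tube,rod] C=[plank,wedge,mast,joint,iron]
Tick 6: prefer B, take fin from B; A=[-] B=[tube,rod] C=[plank,wedge,mast,joint,iron,fin]
Tick 7: prefer A, take tube from B; A=[-] B=[rod] C=[plank,wedge,mast,joint,iron,fin,tube]

Answer: B tube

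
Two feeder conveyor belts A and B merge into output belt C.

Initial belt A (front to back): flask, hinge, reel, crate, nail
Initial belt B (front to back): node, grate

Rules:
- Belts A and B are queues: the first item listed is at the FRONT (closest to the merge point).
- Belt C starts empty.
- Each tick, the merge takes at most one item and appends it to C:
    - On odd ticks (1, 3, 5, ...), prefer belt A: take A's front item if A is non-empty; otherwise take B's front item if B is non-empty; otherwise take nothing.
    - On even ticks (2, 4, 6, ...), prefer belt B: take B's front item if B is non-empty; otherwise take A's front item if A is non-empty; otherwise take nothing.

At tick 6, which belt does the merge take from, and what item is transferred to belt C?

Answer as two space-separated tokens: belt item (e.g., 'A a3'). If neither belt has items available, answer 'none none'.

Answer: A crate

Derivation:
Tick 1: prefer A, take flask from A; A=[hinge,reel,crate,nail] B=[node,grate] C=[flask]
Tick 2: prefer B, take node from B; A=[hinge,reel,crate,nail] B=[grate] C=[flask,node]
Tick 3: prefer A, take hinge from A; A=[reel,crate,nail] B=[grate] C=[flask,node,hinge]
Tick 4: prefer B, take grate from B; A=[reel,crate,nail] B=[-] C=[flask,node,hinge,grate]
Tick 5: prefer A, take reel from A; A=[crate,nail] B=[-] C=[flask,node,hinge,grate,reel]
Tick 6: prefer B, take crate from A; A=[nail] B=[-] C=[flask,node,hinge,grate,reel,crate]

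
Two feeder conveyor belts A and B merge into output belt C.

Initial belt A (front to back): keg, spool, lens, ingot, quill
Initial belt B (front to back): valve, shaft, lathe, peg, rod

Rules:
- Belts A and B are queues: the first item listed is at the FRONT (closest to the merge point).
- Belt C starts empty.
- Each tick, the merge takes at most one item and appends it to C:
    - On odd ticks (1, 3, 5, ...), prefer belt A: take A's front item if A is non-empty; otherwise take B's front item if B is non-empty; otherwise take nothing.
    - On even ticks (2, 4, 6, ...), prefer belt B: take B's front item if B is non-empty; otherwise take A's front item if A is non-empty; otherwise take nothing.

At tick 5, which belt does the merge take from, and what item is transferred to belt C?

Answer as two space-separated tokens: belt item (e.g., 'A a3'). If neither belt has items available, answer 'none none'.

Answer: A lens

Derivation:
Tick 1: prefer A, take keg from A; A=[spool,lens,ingot,quill] B=[valve,shaft,lathe,peg,rod] C=[keg]
Tick 2: prefer B, take valve from B; A=[spool,lens,ingot,quill] B=[shaft,lathe,peg,rod] C=[keg,valve]
Tick 3: prefer A, take spool from A; A=[lens,ingot,quill] B=[shaft,lathe,peg,rod] C=[keg,valve,spool]
Tick 4: prefer B, take shaft from B; A=[lens,ingot,quill] B=[lathe,peg,rod] C=[keg,valve,spool,shaft]
Tick 5: prefer A, take lens from A; A=[ingot,quill] B=[lathe,peg,rod] C=[keg,valve,spool,shaft,lens]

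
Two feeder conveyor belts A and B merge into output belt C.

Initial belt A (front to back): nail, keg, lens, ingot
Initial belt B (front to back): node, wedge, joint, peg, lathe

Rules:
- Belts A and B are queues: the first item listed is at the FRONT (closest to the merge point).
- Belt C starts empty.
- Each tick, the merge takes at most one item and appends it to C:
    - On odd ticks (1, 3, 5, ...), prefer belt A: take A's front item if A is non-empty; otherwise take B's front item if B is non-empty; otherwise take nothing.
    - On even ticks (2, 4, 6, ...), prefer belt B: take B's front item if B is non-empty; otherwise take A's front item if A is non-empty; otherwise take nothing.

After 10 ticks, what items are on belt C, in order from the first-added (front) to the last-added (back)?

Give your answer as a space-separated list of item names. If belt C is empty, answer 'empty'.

Answer: nail node keg wedge lens joint ingot peg lathe

Derivation:
Tick 1: prefer A, take nail from A; A=[keg,lens,ingot] B=[node,wedge,joint,peg,lathe] C=[nail]
Tick 2: prefer B, take node from B; A=[keg,lens,ingot] B=[wedge,joint,peg,lathe] C=[nail,node]
Tick 3: prefer A, take keg from A; A=[lens,ingot] B=[wedge,joint,peg,lathe] C=[nail,node,keg]
Tick 4: prefer B, take wedge from B; A=[lens,ingot] B=[joint,peg,lathe] C=[nail,node,keg,wedge]
Tick 5: prefer A, take lens from A; A=[ingot] B=[joint,peg,lathe] C=[nail,node,keg,wedge,lens]
Tick 6: prefer B, take joint from B; A=[ingot] B=[peg,lathe] C=[nail,node,keg,wedge,lens,joint]
Tick 7: prefer A, take ingot from A; A=[-] B=[peg,lathe] C=[nail,node,keg,wedge,lens,joint,ingot]
Tick 8: prefer B, take peg from B; A=[-] B=[lathe] C=[nail,node,keg,wedge,lens,joint,ingot,peg]
Tick 9: prefer A, take lathe from B; A=[-] B=[-] C=[nail,node,keg,wedge,lens,joint,ingot,peg,lathe]
Tick 10: prefer B, both empty, nothing taken; A=[-] B=[-] C=[nail,node,keg,wedge,lens,joint,ingot,peg,lathe]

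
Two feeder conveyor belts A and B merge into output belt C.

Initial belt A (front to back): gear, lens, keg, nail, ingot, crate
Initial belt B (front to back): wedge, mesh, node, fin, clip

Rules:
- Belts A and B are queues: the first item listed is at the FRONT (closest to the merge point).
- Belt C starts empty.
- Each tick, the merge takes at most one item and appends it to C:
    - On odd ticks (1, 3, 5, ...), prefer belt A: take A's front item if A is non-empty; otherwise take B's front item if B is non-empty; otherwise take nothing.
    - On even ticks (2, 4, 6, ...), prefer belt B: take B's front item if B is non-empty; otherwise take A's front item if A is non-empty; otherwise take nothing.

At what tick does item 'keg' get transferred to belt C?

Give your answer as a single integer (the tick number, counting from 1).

Tick 1: prefer A, take gear from A; A=[lens,keg,nail,ingot,crate] B=[wedge,mesh,node,fin,clip] C=[gear]
Tick 2: prefer B, take wedge from B; A=[lens,keg,nail,ingot,crate] B=[mesh,node,fin,clip] C=[gear,wedge]
Tick 3: prefer A, take lens from A; A=[keg,nail,ingot,crate] B=[mesh,node,fin,clip] C=[gear,wedge,lens]
Tick 4: prefer B, take mesh from B; A=[keg,nail,ingot,crate] B=[node,fin,clip] C=[gear,wedge,lens,mesh]
Tick 5: prefer A, take keg from A; A=[nail,ingot,crate] B=[node,fin,clip] C=[gear,wedge,lens,mesh,keg]

Answer: 5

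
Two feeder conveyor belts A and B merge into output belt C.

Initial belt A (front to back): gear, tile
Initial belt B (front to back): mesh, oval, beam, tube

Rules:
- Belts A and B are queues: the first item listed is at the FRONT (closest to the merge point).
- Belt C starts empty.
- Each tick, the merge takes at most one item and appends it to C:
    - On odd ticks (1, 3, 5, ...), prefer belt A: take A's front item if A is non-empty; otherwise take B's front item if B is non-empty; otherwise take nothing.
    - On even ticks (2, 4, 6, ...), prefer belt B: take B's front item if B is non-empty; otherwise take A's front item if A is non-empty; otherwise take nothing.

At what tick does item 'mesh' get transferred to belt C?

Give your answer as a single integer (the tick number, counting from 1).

Tick 1: prefer A, take gear from A; A=[tile] B=[mesh,oval,beam,tube] C=[gear]
Tick 2: prefer B, take mesh from B; A=[tile] B=[oval,beam,tube] C=[gear,mesh]

Answer: 2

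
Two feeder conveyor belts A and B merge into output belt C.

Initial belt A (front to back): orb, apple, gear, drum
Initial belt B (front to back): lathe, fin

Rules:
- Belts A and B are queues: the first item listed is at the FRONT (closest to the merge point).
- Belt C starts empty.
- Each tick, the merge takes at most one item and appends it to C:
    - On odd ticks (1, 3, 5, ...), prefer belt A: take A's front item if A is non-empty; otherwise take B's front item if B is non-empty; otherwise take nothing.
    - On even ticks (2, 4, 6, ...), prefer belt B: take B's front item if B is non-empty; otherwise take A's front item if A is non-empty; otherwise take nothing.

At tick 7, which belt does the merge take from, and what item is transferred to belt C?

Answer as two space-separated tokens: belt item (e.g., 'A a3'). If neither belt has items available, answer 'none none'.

Tick 1: prefer A, take orb from A; A=[apple,gear,drum] B=[lathe,fin] C=[orb]
Tick 2: prefer B, take lathe from B; A=[apple,gear,drum] B=[fin] C=[orb,lathe]
Tick 3: prefer A, take apple from A; A=[gear,drum] B=[fin] C=[orb,lathe,apple]
Tick 4: prefer B, take fin from B; A=[gear,drum] B=[-] C=[orb,lathe,apple,fin]
Tick 5: prefer A, take gear from A; A=[drum] B=[-] C=[orb,lathe,apple,fin,gear]
Tick 6: prefer B, take drum from A; A=[-] B=[-] C=[orb,lathe,apple,fin,gear,drum]
Tick 7: prefer A, both empty, nothing taken; A=[-] B=[-] C=[orb,lathe,apple,fin,gear,drum]

Answer: none none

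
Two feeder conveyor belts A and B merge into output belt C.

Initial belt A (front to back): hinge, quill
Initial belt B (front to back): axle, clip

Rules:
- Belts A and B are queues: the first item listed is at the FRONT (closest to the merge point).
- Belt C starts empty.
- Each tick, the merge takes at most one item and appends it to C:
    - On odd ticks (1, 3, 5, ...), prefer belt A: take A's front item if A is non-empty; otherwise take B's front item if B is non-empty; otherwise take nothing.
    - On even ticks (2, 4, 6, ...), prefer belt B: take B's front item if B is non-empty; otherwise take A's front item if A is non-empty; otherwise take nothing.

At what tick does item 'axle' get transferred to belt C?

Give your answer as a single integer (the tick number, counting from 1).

Answer: 2

Derivation:
Tick 1: prefer A, take hinge from A; A=[quill] B=[axle,clip] C=[hinge]
Tick 2: prefer B, take axle from B; A=[quill] B=[clip] C=[hinge,axle]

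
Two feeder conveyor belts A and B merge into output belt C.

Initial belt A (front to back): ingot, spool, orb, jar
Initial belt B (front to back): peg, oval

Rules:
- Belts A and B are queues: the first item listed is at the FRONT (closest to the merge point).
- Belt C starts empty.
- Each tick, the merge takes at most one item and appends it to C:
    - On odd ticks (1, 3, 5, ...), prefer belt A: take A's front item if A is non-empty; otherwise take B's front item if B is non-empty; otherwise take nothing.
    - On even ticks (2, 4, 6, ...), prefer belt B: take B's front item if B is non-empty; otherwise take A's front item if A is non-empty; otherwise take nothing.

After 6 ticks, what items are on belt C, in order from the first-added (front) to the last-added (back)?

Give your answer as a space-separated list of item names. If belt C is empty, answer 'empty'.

Answer: ingot peg spool oval orb jar

Derivation:
Tick 1: prefer A, take ingot from A; A=[spool,orb,jar] B=[peg,oval] C=[ingot]
Tick 2: prefer B, take peg from B; A=[spool,orb,jar] B=[oval] C=[ingot,peg]
Tick 3: prefer A, take spool from A; A=[orb,jar] B=[oval] C=[ingot,peg,spool]
Tick 4: prefer B, take oval from B; A=[orb,jar] B=[-] C=[ingot,peg,spool,oval]
Tick 5: prefer A, take orb from A; A=[jar] B=[-] C=[ingot,peg,spool,oval,orb]
Tick 6: prefer B, take jar from A; A=[-] B=[-] C=[ingot,peg,spool,oval,orb,jar]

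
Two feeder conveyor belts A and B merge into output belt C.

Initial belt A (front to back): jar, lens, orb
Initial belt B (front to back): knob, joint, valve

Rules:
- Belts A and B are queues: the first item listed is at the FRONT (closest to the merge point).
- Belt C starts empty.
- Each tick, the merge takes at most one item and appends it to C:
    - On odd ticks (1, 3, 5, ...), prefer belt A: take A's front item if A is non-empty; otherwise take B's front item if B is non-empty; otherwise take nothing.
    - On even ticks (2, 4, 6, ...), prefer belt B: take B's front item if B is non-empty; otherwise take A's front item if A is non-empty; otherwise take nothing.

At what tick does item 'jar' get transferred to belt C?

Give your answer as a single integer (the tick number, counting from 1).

Tick 1: prefer A, take jar from A; A=[lens,orb] B=[knob,joint,valve] C=[jar]

Answer: 1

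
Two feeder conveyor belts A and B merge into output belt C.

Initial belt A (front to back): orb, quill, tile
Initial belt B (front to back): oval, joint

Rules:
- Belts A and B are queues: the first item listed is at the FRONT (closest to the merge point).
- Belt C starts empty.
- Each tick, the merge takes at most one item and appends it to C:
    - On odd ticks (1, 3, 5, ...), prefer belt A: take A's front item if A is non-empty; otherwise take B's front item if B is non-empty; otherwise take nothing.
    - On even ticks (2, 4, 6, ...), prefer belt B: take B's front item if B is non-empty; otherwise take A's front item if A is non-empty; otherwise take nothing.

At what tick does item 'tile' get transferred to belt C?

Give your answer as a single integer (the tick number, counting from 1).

Tick 1: prefer A, take orb from A; A=[quill,tile] B=[oval,joint] C=[orb]
Tick 2: prefer B, take oval from B; A=[quill,tile] B=[joint] C=[orb,oval]
Tick 3: prefer A, take quill from A; A=[tile] B=[joint] C=[orb,oval,quill]
Tick 4: prefer B, take joint from B; A=[tile] B=[-] C=[orb,oval,quill,joint]
Tick 5: prefer A, take tile from A; A=[-] B=[-] C=[orb,oval,quill,joint,tile]

Answer: 5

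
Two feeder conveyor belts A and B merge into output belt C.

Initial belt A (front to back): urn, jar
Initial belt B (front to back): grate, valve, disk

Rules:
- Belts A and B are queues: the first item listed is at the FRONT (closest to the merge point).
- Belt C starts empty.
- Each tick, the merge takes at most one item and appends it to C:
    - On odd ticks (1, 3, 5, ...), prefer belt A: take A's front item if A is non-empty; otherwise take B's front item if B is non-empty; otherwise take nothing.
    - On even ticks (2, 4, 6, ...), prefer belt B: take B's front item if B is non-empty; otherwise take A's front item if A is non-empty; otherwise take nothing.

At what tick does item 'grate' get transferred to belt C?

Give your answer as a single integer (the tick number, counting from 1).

Answer: 2

Derivation:
Tick 1: prefer A, take urn from A; A=[jar] B=[grate,valve,disk] C=[urn]
Tick 2: prefer B, take grate from B; A=[jar] B=[valve,disk] C=[urn,grate]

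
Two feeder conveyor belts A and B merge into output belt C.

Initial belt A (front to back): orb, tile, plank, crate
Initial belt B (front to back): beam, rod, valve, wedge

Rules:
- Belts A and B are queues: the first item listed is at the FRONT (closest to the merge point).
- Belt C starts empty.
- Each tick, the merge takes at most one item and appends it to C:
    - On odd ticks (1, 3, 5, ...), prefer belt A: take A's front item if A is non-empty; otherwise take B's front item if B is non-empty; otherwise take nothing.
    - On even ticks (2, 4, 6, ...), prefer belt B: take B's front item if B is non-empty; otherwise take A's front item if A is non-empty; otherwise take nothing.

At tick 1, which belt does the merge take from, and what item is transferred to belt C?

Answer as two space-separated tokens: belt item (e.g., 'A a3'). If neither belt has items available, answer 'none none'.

Answer: A orb

Derivation:
Tick 1: prefer A, take orb from A; A=[tile,plank,crate] B=[beam,rod,valve,wedge] C=[orb]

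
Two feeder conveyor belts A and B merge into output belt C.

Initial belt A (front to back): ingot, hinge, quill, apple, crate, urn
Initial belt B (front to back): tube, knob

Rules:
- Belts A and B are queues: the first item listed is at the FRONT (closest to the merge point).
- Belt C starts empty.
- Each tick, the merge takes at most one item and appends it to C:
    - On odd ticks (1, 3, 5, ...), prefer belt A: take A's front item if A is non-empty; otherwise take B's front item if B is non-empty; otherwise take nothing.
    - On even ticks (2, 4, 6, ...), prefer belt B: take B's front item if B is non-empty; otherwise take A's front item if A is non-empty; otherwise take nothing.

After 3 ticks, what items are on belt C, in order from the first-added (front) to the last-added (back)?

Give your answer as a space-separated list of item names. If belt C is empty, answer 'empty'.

Answer: ingot tube hinge

Derivation:
Tick 1: prefer A, take ingot from A; A=[hinge,quill,apple,crate,urn] B=[tube,knob] C=[ingot]
Tick 2: prefer B, take tube from B; A=[hinge,quill,apple,crate,urn] B=[knob] C=[ingot,tube]
Tick 3: prefer A, take hinge from A; A=[quill,apple,crate,urn] B=[knob] C=[ingot,tube,hinge]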